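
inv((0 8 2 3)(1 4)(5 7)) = (0 3 2 8)(1 4)(5 7)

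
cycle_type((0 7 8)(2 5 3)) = 3^2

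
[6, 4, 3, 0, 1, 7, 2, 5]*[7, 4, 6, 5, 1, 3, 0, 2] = [0, 1, 5, 7, 4, 2, 6, 3]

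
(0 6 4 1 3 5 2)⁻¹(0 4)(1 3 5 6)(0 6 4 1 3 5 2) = (1 6)(2 4 3 5)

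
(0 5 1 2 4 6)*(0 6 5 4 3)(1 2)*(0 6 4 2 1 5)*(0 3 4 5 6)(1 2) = (0 1 6 5 2 4 3)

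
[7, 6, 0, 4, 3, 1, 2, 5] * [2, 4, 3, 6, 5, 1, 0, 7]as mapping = [0→7, 1→0, 2→2, 3→5, 4→6, 5→4, 6→3, 7→1]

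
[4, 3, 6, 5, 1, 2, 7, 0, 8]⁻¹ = [7, 4, 5, 1, 0, 3, 2, 6, 8]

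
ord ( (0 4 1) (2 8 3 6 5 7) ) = 6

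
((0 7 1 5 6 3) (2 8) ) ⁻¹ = (0 3 6 5 1 7) (2 8) 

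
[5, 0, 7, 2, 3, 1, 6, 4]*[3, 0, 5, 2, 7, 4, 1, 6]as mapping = [0→4, 1→3, 2→6, 3→5, 4→2, 5→0, 6→1, 7→7]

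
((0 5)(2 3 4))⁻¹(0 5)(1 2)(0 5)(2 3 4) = (0 5)(1 3)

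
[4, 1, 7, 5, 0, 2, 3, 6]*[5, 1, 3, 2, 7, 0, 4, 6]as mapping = [0→7, 1→1, 2→6, 3→0, 4→5, 5→3, 6→2, 7→4]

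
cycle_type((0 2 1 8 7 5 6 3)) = 8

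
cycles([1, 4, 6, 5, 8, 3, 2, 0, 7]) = (0 1 4 8 7)(2 6)(3 5)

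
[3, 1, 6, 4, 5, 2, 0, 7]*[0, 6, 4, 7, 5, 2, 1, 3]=[7, 6, 1, 5, 2, 4, 0, 3]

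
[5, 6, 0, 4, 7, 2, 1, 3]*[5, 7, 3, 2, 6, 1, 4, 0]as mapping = [0→1, 1→4, 2→5, 3→6, 4→0, 5→3, 6→7, 7→2]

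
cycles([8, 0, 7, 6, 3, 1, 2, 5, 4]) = (0 8 4 3 6 2 7 5 1)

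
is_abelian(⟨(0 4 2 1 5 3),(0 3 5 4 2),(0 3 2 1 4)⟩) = no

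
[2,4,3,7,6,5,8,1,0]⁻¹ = [8,7,0,2,1,5,4,3,6]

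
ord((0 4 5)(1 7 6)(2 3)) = 6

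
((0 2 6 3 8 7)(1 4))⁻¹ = (0 7 8 3 6 2)(1 4)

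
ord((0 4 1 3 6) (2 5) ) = 10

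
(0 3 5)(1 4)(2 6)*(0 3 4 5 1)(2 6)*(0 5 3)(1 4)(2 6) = (0 1 3 4 5)(2 6)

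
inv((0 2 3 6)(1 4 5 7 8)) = (0 6 3 2)(1 8 7 5 4)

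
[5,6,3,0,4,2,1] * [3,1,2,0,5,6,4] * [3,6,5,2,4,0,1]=[1,4,3,2,0,5,6]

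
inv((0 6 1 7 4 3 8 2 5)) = (0 5 2 8 3 4 7 1 6)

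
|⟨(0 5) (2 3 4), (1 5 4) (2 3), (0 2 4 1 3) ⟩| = 720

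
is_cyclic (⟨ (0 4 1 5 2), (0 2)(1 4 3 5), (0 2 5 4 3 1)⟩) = no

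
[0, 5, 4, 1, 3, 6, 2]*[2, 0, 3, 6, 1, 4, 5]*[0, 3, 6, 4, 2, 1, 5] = [6, 2, 3, 0, 5, 1, 4]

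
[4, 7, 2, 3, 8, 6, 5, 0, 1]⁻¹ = [7, 8, 2, 3, 0, 6, 5, 1, 4]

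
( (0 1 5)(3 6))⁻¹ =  (0 5 1)(3 6)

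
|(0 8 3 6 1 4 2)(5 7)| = 14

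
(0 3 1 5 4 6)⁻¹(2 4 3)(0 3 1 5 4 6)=(1 2 6)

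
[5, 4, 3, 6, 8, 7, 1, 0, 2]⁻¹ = [7, 6, 8, 2, 1, 0, 3, 5, 4]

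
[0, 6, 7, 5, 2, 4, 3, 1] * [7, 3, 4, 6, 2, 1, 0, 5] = [7, 0, 5, 1, 4, 2, 6, 3]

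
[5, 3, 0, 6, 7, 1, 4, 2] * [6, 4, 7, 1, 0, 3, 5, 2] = [3, 1, 6, 5, 2, 4, 0, 7]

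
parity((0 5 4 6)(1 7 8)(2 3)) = even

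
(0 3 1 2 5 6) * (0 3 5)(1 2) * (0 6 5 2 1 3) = (0 2 6)(1 3)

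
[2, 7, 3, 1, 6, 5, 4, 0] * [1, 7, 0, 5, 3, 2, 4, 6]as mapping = [0→0, 1→6, 2→5, 3→7, 4→4, 5→2, 6→3, 7→1]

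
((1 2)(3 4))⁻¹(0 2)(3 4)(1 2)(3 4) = (0 1)(3 4)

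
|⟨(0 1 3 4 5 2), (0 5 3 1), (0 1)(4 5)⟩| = 720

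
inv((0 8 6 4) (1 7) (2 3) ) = (0 4 6 8) (1 7) (2 3) 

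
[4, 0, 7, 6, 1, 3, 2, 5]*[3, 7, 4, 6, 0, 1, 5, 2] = [0, 3, 2, 5, 7, 6, 4, 1]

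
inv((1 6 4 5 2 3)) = (1 3 2 5 4 6)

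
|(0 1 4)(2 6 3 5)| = 12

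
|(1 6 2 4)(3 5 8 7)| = 4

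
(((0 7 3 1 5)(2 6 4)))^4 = (0 5 1 3 7)(2 6 4)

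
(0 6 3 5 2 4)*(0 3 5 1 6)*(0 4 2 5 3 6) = (0 4 6 3 1)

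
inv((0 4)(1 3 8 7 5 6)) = (0 4)(1 6 5 7 8 3)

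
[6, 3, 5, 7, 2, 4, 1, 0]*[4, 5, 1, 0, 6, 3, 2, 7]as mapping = [0→2, 1→0, 2→3, 3→7, 4→1, 5→6, 6→5, 7→4]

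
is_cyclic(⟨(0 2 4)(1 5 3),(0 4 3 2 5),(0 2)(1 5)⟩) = no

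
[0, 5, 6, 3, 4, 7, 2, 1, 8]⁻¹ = [0, 7, 6, 3, 4, 1, 2, 5, 8]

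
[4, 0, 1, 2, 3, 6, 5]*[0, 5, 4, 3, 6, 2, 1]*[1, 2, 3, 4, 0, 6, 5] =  [5, 1, 6, 0, 4, 2, 3] 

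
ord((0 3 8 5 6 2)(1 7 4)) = 6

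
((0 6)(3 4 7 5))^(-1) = (0 6)(3 5 7 4)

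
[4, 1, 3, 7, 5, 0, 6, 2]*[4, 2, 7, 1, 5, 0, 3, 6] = [5, 2, 1, 6, 0, 4, 3, 7]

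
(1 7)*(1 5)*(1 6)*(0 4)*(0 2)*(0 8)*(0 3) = (0 4 2 8 3) (1 7 5 6) 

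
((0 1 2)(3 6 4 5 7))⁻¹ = (0 2 1)(3 7 5 4 6)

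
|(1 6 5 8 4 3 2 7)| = 8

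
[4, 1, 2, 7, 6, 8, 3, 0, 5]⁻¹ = [7, 1, 2, 6, 0, 8, 4, 3, 5]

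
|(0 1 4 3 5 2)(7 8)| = 6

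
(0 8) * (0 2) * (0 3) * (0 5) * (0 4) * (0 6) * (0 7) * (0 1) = (0 8 2 3 5 4 6 7 1)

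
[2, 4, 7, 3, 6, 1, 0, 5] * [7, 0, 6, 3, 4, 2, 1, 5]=[6, 4, 5, 3, 1, 0, 7, 2]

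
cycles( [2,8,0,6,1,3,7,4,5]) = (0 2)(1 8 5 3 6 7 4)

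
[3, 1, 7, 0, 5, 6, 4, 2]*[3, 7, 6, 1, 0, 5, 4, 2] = [1, 7, 2, 3, 5, 4, 0, 6]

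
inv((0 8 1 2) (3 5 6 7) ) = (0 2 1 8) (3 7 6 5) 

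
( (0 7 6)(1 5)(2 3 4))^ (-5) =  (0 7 6)(1 5)(2 3 4)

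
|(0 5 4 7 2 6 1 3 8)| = 9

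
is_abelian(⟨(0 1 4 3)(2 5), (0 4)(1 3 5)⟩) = no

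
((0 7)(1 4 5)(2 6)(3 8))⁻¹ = (0 7)(1 5 4)(2 6)(3 8)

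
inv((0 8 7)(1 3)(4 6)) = (0 7 8)(1 3)(4 6)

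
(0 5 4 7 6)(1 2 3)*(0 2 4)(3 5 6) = (0 6 2 5)(1 4 7 3)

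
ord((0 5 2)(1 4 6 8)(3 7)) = 12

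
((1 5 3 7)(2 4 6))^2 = (1 3)(2 6 4)(5 7)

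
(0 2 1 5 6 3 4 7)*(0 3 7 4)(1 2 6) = (0 6 7 3)(1 5)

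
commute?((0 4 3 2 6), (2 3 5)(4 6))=no:(0 4 3 2 6)*(2 3 5)(4 6)=(0 6)(2 4 5), (2 3 5)(4 6)*(0 4 3 2 6)=(0 4)(3 5 6)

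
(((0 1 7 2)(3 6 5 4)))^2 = (0 7)(1 2)(3 5)(4 6)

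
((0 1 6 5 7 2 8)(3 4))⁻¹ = (0 8 2 7 5 6 1)(3 4)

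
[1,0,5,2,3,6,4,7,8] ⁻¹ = [1,0,3,4,6,2,5,7,8] 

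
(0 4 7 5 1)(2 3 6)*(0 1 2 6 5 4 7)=(0 7 4)(2 3 5)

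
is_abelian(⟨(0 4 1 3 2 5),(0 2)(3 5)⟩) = no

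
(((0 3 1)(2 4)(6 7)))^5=(0 1 3)(2 4)(6 7)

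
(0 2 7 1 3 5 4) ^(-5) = (0 7 3 4 2 1 5) 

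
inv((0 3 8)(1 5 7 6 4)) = (0 8 3)(1 4 6 7 5)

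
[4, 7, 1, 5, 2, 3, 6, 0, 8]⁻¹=[7, 2, 4, 5, 0, 3, 6, 1, 8]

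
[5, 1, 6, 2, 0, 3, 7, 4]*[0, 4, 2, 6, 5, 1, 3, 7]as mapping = [0→1, 1→4, 2→3, 3→2, 4→0, 5→6, 6→7, 7→5]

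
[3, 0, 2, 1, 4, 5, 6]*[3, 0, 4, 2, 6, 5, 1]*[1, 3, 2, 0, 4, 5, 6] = [2, 0, 4, 1, 6, 5, 3]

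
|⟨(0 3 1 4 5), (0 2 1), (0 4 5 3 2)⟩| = 360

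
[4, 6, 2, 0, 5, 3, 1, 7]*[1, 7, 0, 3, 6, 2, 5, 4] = [6, 5, 0, 1, 2, 3, 7, 4]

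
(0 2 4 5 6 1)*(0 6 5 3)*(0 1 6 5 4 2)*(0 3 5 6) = (0 3 1 6)(4 5)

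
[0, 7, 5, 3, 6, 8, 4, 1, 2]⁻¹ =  [0, 7, 8, 3, 6, 2, 4, 1, 5]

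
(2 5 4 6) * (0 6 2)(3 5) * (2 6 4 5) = (0 4 6)(2 3)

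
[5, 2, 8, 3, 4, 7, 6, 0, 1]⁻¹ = [7, 8, 1, 3, 4, 0, 6, 5, 2]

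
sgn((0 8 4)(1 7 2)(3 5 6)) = 1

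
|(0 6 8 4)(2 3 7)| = 12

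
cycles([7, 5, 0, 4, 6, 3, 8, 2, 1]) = (0 7 2)(1 5 3 4 6 8)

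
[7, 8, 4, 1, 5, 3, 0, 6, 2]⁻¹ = [6, 3, 8, 5, 2, 4, 7, 0, 1]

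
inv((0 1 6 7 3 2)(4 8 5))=(0 2 3 7 6 1)(4 5 8)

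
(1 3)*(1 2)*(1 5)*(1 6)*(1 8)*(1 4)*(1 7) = (1 3 2 5 6 8 4 7)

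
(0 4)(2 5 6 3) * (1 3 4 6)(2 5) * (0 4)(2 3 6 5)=(0 5 1 6)(2 3)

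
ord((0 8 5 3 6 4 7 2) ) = 8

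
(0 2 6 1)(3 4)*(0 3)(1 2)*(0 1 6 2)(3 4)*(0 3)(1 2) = (0 6 3)(1 4 2)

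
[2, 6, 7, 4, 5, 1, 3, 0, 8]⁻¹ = [7, 5, 0, 6, 3, 4, 1, 2, 8]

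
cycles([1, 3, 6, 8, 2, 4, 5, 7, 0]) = (0 1 3 8)(2 6 5 4)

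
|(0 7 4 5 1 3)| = 6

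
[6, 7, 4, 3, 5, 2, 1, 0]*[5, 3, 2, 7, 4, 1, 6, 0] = [6, 0, 4, 7, 1, 2, 3, 5]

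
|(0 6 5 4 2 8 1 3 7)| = 9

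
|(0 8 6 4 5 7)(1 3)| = 6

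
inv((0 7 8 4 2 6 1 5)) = (0 5 1 6 2 4 8 7)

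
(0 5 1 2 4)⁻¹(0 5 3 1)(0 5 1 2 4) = (1 3 2 5)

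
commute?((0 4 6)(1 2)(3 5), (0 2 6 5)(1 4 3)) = no:(0 4 6)(1 2)(3 5) * (0 2 6 5)(1 4 3) = (0 3)(1 6 2 4 5), (0 2 6 5)(1 4 3) * (0 4 6)(1 2)(3 5) = (0 1 6 3 2)(4 5)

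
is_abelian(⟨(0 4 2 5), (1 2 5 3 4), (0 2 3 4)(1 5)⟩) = no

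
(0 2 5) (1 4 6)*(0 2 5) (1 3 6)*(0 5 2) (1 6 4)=(0 2 5) (3 4 6) 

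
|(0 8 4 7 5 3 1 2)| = 8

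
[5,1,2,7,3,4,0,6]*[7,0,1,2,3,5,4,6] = [5,0,1,6,2,3,7,4]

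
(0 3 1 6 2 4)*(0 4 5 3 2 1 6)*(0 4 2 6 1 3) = (0 6 3 1 4 2 5)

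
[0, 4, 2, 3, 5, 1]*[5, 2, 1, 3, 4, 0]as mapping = [0→5, 1→4, 2→1, 3→3, 4→0, 5→2]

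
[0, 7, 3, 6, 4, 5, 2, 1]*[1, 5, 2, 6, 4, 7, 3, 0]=[1, 0, 6, 3, 4, 7, 2, 5]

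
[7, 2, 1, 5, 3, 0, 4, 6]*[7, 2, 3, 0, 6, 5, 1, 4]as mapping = [0→4, 1→3, 2→2, 3→5, 4→0, 5→7, 6→6, 7→1]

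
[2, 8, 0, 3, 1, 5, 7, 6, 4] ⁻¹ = [2, 4, 0, 3, 8, 5, 7, 6, 1] 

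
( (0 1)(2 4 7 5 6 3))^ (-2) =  (2 6 7)(3 5 4)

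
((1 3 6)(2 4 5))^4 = (1 3 6)(2 4 5)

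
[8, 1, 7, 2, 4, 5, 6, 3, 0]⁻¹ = [8, 1, 3, 7, 4, 5, 6, 2, 0]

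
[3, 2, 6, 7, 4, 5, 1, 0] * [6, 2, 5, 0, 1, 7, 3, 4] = [0, 5, 3, 4, 1, 7, 2, 6]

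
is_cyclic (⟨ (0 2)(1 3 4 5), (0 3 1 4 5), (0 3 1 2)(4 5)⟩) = no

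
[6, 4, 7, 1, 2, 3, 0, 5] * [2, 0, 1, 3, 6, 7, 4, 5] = [4, 6, 5, 0, 1, 3, 2, 7]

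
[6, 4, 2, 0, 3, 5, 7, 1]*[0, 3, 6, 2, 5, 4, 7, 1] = [7, 5, 6, 0, 2, 4, 1, 3]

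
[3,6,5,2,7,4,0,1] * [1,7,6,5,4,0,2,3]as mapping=[0→5,1→2,2→0,3→6,4→3,5→4,6→1,7→7]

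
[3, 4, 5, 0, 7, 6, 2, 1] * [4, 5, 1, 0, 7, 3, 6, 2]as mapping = [0→0, 1→7, 2→3, 3→4, 4→2, 5→6, 6→1, 7→5]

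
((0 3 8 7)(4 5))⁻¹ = (0 7 8 3)(4 5)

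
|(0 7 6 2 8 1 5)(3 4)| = 14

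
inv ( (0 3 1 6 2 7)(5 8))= (0 7 2 6 1 3)(5 8)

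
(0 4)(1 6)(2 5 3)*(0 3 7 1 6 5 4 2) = (0 2 4 3)(1 5 7)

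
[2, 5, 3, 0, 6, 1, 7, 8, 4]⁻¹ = [3, 5, 0, 2, 8, 1, 4, 6, 7]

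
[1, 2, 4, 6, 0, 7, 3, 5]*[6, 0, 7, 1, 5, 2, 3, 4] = [0, 7, 5, 3, 6, 4, 1, 2]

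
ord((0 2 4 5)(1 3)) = 4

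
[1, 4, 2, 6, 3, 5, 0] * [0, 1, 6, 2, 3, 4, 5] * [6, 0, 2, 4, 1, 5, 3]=[0, 4, 3, 5, 2, 1, 6] 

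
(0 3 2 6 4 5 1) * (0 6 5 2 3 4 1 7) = (0 4 2 5 7)(1 6)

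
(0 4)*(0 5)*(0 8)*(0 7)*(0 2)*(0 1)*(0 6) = (0 4 5 8 7 2 1 6)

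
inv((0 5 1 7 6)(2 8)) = (0 6 7 1 5)(2 8)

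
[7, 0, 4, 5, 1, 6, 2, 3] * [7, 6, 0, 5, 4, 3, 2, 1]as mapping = [0→1, 1→7, 2→4, 3→3, 4→6, 5→2, 6→0, 7→5]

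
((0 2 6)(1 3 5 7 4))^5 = (0 6 2)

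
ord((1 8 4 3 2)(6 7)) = 10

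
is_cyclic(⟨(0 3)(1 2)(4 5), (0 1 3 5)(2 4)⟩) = no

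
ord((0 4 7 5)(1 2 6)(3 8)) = 12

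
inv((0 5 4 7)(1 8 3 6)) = (0 7 4 5)(1 6 3 8)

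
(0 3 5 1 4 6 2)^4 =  (0 4 3 6 5 2 1)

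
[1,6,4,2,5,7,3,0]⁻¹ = [7,0,3,6,2,4,1,5]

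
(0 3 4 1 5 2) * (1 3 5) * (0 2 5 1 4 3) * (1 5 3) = (0 5 3 1 4)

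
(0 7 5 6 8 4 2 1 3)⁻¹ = (0 3 1 2 4 8 6 5 7)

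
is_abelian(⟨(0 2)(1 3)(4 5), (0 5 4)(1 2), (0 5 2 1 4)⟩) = no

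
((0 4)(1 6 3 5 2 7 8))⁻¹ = (0 4)(1 8 7 2 5 3 6)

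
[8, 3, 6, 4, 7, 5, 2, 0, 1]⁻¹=[7, 8, 6, 1, 3, 5, 2, 4, 0]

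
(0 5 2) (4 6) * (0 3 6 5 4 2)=(0 4 5) (2 3 6) 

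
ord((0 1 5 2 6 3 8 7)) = 8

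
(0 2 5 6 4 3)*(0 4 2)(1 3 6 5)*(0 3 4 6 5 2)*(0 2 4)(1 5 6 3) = (0 1)(2 5 4 6)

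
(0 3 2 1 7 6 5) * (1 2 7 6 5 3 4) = (0 4 1 6 3 7 5)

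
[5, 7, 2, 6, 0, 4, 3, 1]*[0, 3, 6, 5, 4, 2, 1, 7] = [2, 7, 6, 1, 0, 4, 5, 3]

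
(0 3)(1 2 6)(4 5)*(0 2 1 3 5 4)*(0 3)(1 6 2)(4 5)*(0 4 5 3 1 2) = (0 5 1 6 4 3 2)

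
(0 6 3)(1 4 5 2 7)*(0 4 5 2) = (0 6 3 4 2 7 1 5)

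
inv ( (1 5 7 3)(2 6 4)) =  (1 3 7 5)(2 4 6)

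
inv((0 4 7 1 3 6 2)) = (0 2 6 3 1 7 4)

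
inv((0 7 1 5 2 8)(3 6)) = (0 8 2 5 1 7)(3 6)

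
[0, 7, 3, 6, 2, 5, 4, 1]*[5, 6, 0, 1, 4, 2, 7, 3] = [5, 3, 1, 7, 0, 2, 4, 6]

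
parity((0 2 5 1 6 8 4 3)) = odd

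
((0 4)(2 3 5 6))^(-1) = (0 4)(2 6 5 3)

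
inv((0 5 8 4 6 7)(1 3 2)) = (0 7 6 4 8 5)(1 2 3)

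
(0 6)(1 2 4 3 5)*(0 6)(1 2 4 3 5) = (1 4 5 2 3)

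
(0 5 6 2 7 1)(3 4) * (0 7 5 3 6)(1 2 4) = (0 3 1 7 2 5)(4 6)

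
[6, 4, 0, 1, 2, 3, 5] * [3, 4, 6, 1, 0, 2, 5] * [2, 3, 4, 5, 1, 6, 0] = [6, 2, 5, 1, 0, 3, 4]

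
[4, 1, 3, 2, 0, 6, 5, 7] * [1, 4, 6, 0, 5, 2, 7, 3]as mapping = [0→5, 1→4, 2→0, 3→6, 4→1, 5→7, 6→2, 7→3]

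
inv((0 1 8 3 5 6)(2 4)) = (0 6 5 3 8 1)(2 4)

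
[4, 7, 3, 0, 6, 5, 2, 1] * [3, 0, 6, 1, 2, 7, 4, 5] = [2, 5, 1, 3, 4, 7, 6, 0]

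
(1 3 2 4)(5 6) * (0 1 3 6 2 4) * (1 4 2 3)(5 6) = (0 4 1 5 3 2)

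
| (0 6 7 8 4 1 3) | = 7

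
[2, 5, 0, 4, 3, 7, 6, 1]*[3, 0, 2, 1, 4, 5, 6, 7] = [2, 5, 3, 4, 1, 7, 6, 0]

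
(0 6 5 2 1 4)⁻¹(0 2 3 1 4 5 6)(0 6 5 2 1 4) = (0 2 5 6 1 3 4)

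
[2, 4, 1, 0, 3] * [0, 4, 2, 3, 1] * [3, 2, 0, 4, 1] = [0, 2, 1, 3, 4]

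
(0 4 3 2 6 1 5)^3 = (0 2 5 3 1 4 6)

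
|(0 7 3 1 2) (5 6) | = 10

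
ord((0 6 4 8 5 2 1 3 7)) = 9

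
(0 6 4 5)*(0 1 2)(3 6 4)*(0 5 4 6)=(0 6 3)(1 2 5)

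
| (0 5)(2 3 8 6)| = 4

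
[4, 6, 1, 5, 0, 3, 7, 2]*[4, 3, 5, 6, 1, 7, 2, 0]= [1, 2, 3, 7, 4, 6, 0, 5]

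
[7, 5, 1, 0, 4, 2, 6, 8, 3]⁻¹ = [3, 2, 5, 8, 4, 1, 6, 0, 7]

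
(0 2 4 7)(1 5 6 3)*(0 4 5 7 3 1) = (0 2 5 6 1 7 4 3)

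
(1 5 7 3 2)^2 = (1 7 2 5 3)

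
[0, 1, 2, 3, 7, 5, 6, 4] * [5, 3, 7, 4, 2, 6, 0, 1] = [5, 3, 7, 4, 1, 6, 0, 2]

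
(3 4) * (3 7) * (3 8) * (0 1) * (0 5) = (0 1 5)(3 4 7 8)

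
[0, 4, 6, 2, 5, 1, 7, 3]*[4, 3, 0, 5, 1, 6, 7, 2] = [4, 1, 7, 0, 6, 3, 2, 5]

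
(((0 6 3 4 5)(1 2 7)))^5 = (1 7 2)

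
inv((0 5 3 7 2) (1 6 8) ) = (0 2 7 3 5) (1 8 6) 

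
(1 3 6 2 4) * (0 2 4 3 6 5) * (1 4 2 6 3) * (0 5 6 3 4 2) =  (0 3 6)(1 4 2)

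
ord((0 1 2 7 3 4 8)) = 7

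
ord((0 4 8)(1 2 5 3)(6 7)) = 12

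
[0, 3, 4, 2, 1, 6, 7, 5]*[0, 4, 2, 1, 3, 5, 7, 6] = [0, 1, 3, 2, 4, 7, 6, 5]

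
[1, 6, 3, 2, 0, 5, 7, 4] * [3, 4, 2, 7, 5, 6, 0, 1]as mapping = [0→4, 1→0, 2→7, 3→2, 4→3, 5→6, 6→1, 7→5]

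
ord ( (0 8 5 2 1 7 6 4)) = 8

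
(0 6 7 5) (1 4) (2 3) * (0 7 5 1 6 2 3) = (0 2) (1 4 6 5 7) 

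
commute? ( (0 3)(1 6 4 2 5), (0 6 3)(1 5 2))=no: (0 3)(1 6 4 2 5)*(0 6 3)(1 5 2)=(1 3 6 4), (0 6 3)(1 5 2)*(0 3)(1 6 4 2 5)=(0 4 2 6)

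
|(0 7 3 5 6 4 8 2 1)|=9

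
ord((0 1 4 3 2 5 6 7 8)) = 9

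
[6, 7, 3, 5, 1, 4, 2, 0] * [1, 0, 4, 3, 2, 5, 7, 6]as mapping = [0→7, 1→6, 2→3, 3→5, 4→0, 5→2, 6→4, 7→1]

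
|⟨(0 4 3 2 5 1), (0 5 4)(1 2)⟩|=720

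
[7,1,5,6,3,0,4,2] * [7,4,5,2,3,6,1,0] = [0,4,6,1,2,7,3,5]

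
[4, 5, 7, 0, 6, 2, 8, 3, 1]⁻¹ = [3, 8, 5, 7, 0, 1, 4, 2, 6]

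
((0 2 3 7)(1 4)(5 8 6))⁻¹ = (0 7 3 2)(1 4)(5 6 8)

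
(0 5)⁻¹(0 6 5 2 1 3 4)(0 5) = (0 2 1 3 4 5 6)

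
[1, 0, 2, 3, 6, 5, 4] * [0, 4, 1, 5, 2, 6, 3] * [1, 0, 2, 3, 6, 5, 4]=[6, 1, 0, 5, 3, 4, 2]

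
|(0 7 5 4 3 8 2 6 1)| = 9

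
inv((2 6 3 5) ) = (2 5 3 6) 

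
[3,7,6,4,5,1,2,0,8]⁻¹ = [7,5,6,0,3,4,2,1,8]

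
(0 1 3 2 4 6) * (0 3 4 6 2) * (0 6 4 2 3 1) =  (1 2 4 3 6)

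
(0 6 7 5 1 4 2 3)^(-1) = (0 3 2 4 1 5 7 6)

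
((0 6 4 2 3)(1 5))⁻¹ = (0 3 2 4 6)(1 5)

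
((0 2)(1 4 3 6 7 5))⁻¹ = (0 2)(1 5 7 6 3 4)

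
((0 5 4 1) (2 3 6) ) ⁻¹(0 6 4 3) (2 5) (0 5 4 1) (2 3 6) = (1 6 5 2) (3 4) 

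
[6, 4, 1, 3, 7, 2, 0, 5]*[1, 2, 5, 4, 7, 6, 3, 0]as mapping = [0→3, 1→7, 2→2, 3→4, 4→0, 5→5, 6→1, 7→6]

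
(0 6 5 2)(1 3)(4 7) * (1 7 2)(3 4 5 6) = (0 3 7 5 1 4 2)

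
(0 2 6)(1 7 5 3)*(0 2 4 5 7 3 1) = (0 4 5 1 3)(2 6)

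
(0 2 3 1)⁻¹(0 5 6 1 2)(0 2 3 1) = (0 3 2 5 6)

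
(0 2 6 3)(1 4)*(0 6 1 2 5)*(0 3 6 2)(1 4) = (0 5 3 2 4)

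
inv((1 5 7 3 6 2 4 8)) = (1 8 4 2 6 3 7 5)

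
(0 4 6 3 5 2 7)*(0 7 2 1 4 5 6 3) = (0 5 1 4 3 6)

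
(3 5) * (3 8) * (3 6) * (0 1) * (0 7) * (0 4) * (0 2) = (0 1 7 4 2)(3 5 8 6)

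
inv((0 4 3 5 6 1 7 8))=(0 8 7 1 6 5 3 4)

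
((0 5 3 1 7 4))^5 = (0 4 7 1 3 5)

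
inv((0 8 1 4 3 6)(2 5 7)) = (0 6 3 4 1 8)(2 7 5)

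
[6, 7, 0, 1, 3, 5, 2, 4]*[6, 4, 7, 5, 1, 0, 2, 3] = [2, 3, 6, 4, 5, 0, 7, 1]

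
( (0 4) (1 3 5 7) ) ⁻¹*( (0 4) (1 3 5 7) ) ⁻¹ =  (1 5) (3 7) 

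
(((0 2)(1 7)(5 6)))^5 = (0 2)(1 7)(5 6)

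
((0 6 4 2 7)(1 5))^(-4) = (0 6 4 2 7)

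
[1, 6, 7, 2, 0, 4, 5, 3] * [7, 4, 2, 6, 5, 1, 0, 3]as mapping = [0→4, 1→0, 2→3, 3→2, 4→7, 5→5, 6→1, 7→6]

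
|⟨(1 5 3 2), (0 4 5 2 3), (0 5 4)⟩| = 720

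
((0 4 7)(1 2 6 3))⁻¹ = (0 7 4)(1 3 6 2)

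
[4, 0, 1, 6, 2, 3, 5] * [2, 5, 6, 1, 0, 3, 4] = [0, 2, 5, 4, 6, 1, 3]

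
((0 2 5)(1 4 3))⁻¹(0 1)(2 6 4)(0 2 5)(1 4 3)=(2 4)(3 5 6)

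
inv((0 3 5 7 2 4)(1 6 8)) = (0 4 2 7 5 3)(1 8 6)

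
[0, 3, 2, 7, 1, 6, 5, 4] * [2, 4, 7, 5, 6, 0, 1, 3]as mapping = [0→2, 1→5, 2→7, 3→3, 4→4, 5→1, 6→0, 7→6]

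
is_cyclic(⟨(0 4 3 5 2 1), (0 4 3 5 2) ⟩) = no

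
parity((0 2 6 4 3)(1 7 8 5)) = odd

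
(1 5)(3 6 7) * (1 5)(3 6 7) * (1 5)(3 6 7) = (1 5)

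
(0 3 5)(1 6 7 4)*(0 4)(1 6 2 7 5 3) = (0 1 2 7)(4 6 5)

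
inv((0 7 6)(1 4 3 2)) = (0 6 7)(1 2 3 4)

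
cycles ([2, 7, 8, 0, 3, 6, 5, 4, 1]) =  (0 2 8 1 7 4 3)(5 6)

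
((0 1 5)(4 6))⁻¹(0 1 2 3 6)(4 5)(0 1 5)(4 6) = (0 6)(1 5 2 3 4)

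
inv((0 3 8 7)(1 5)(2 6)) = (0 7 8 3)(1 5)(2 6)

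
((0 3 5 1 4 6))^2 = (0 5 4)(1 6 3)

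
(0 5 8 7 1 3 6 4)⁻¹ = (0 4 6 3 1 7 8 5)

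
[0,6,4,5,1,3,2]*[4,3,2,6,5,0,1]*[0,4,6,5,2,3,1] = [2,4,3,0,5,1,6]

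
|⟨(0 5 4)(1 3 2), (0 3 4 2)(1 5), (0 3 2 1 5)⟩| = 360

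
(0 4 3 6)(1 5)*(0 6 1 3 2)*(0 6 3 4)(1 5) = (2 6 3 5 4)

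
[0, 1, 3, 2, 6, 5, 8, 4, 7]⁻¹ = [0, 1, 3, 2, 7, 5, 4, 8, 6]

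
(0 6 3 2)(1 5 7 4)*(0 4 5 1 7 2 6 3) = (0 3 6)(2 4 7 5)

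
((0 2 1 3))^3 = (0 3 1 2)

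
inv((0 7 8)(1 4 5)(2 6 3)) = (0 8 7)(1 5 4)(2 3 6)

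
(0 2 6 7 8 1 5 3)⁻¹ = (0 3 5 1 8 7 6 2)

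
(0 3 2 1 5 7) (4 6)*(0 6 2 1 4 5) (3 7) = (0 7 6 5 3 1) (2 4) 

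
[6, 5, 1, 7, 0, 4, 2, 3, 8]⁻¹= [4, 2, 6, 7, 5, 1, 0, 3, 8]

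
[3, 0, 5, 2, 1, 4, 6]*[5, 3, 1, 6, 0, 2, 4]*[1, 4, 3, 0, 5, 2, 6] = [6, 2, 3, 4, 0, 1, 5]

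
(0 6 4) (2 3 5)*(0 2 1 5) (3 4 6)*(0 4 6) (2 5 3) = (0 2 6) (1 3 4 5) 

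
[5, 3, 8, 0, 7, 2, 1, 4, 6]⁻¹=[3, 6, 5, 1, 7, 0, 8, 4, 2]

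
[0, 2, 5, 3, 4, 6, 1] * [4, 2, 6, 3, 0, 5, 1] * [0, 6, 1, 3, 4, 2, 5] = [4, 5, 2, 3, 0, 6, 1]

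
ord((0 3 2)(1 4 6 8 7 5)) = 6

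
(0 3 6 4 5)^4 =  (0 5 4 6 3)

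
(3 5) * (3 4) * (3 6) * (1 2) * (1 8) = (1 2 8)(3 5 4 6)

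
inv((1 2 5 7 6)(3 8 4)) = (1 6 7 5 2)(3 4 8)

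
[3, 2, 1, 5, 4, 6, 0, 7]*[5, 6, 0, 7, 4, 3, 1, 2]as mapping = [0→7, 1→0, 2→6, 3→3, 4→4, 5→1, 6→5, 7→2]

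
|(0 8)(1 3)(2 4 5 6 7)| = 10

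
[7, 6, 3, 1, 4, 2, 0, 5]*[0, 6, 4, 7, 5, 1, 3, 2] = [2, 3, 7, 6, 5, 4, 0, 1] 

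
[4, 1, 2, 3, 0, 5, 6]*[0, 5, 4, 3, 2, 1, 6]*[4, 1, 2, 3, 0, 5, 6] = [2, 5, 0, 3, 4, 1, 6]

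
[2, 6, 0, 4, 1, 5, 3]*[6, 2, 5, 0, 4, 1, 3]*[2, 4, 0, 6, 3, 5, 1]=[5, 6, 1, 3, 0, 4, 2]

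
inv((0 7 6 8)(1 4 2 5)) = (0 8 6 7)(1 5 2 4)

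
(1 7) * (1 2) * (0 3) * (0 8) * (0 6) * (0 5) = (0 3 8 6 5)(1 7 2)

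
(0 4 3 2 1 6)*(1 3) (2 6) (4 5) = (0 5 4 1 2 3 6) 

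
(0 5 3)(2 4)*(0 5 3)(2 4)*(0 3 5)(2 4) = (0 5 3)(2 4)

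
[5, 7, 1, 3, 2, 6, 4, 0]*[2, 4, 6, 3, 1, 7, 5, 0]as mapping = [0→7, 1→0, 2→4, 3→3, 4→6, 5→5, 6→1, 7→2]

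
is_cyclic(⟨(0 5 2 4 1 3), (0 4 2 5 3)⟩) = no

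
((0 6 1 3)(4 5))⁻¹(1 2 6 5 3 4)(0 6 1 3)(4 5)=(0 5 3 2 1 4)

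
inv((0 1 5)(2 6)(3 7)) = (0 5 1)(2 6)(3 7)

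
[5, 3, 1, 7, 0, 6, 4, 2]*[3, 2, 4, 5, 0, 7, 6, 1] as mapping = [0→7, 1→5, 2→2, 3→1, 4→3, 5→6, 6→0, 7→4] 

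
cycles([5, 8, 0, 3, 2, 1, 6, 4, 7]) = (0 5 1 8 7 4 2) 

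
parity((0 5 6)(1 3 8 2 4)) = even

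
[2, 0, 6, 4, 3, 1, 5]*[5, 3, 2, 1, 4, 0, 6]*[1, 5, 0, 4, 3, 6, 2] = [0, 6, 2, 3, 5, 4, 1]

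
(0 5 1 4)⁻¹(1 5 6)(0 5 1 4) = (1 6 4)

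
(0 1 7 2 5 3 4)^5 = (0 3 2 1 4 5 7)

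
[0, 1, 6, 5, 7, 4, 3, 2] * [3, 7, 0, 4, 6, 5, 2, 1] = [3, 7, 2, 5, 1, 6, 4, 0]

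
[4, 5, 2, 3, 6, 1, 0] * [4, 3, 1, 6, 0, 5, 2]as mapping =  [0→0, 1→5, 2→1, 3→6, 4→2, 5→3, 6→4]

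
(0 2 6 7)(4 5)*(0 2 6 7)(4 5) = (0 6)(2 7)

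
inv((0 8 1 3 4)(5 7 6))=(0 4 3 1 8)(5 6 7)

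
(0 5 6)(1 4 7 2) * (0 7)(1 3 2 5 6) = (0 6 7 5 1 4)(2 3)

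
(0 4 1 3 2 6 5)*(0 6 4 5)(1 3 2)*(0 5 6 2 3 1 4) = (0 6 5 2)(1 3 4)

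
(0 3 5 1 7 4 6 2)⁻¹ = (0 2 6 4 7 1 5 3)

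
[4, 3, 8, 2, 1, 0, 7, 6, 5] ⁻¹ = [5, 4, 3, 1, 0, 8, 7, 6, 2] 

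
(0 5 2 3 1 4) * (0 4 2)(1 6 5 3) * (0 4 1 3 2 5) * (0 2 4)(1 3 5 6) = (0 4 3 1 6 2 5)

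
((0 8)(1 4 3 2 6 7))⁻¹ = (0 8)(1 7 6 2 3 4)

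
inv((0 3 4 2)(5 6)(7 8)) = (0 2 4 3)(5 6)(7 8)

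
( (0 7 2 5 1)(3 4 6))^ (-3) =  (0 2 1 7 5)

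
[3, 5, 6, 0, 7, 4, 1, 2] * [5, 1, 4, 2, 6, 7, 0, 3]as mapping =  [0→2, 1→7, 2→0, 3→5, 4→3, 5→6, 6→1, 7→4]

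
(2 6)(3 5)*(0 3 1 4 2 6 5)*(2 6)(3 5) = (0 5 1 4 6 2 3)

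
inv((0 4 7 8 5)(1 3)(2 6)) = (0 5 8 7 4)(1 3)(2 6)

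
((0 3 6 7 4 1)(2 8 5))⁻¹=(0 1 4 7 6 3)(2 5 8)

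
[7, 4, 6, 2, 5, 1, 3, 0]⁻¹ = [7, 5, 3, 6, 1, 4, 2, 0]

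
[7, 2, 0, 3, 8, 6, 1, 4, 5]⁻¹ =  [2, 6, 1, 3, 7, 8, 5, 0, 4]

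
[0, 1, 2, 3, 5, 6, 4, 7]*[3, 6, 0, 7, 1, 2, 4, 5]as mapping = [0→3, 1→6, 2→0, 3→7, 4→2, 5→4, 6→1, 7→5]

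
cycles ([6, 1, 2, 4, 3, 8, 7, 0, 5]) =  (0 6 7)(3 4)(5 8)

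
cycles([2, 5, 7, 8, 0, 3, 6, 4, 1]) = (0 2 7 4)(1 5 3 8)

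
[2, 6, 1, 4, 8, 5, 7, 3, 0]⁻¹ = [8, 2, 0, 7, 3, 5, 1, 6, 4]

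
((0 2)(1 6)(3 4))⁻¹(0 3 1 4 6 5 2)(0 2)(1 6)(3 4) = (0 2 4 6 3 1 5)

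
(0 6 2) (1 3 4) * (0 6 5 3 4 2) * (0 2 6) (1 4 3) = (0 5 1 3 6 2) 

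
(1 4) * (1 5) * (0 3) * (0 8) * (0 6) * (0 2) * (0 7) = (0 3 8 6 2 7)(1 4 5)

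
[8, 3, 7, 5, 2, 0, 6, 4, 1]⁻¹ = [5, 8, 4, 1, 7, 3, 6, 2, 0]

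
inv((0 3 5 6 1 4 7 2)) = (0 2 7 4 1 6 5 3)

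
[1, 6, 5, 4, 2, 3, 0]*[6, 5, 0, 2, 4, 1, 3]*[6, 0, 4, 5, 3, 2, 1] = [2, 5, 0, 3, 6, 4, 1]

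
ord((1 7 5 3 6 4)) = 6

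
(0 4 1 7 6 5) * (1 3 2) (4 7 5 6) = (0 7 4 3 2 1 5) 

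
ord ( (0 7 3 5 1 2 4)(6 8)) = 14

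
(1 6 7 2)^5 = (1 6 7 2)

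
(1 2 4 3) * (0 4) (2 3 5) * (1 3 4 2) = (0 2) (1 4 5) 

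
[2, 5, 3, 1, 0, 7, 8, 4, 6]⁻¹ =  [4, 3, 0, 2, 7, 1, 8, 5, 6]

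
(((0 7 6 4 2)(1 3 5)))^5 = (1 5 3)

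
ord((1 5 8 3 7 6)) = 6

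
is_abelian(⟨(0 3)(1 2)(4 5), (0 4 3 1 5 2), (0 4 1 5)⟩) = no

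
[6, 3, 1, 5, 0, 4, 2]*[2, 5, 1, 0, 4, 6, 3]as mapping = [0→3, 1→0, 2→5, 3→6, 4→2, 5→4, 6→1]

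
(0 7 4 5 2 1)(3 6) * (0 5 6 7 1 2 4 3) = (0 1 5 4 6)(3 7)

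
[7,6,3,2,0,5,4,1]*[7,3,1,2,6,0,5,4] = [4,5,2,1,7,0,6,3] 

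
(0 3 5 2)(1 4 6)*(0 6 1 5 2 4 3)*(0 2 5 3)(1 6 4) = (0 2 4 6 3 5 1)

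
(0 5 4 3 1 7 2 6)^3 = (0 3 2 5 1 6 4 7)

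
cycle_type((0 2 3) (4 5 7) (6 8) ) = 2.3^2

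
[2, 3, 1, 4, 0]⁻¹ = [4, 2, 0, 1, 3]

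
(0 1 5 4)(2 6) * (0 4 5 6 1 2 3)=(0 2 1 6 3)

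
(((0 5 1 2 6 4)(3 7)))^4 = (0 6 1)(2 5 4)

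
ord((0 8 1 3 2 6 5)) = 7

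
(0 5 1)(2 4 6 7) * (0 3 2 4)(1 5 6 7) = (0 6 1 3 2)(4 7)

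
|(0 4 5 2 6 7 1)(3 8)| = 14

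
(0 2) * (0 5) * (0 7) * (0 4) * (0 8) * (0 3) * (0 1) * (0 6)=(0 2 5 7 4 8 3 1 6)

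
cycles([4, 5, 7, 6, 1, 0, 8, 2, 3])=(0 4 1 5)(2 7)(3 6 8)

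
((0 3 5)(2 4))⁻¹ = (0 5 3)(2 4)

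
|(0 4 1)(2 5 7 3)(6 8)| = 12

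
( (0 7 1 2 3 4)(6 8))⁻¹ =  (0 4 3 2 1 7)(6 8)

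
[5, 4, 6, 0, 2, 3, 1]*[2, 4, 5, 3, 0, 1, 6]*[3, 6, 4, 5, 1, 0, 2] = [6, 3, 2, 4, 0, 5, 1]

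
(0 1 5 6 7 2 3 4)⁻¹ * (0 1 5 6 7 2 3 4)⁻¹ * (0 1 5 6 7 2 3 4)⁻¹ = (0 2 5 4 7 1 3 6)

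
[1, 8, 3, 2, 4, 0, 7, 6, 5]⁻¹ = [5, 0, 3, 2, 4, 8, 7, 6, 1]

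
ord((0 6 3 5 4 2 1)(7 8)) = 14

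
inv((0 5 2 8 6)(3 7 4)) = (0 6 8 2 5)(3 4 7)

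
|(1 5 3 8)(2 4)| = 4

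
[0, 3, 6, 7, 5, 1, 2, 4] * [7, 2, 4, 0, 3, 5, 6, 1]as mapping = [0→7, 1→0, 2→6, 3→1, 4→5, 5→2, 6→4, 7→3]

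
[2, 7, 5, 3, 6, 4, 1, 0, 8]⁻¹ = [7, 6, 0, 3, 5, 2, 4, 1, 8]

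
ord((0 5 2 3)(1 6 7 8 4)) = 20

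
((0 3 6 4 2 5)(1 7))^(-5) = (0 3 6 4 2 5)(1 7)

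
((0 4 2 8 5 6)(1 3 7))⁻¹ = (0 6 5 8 2 4)(1 7 3)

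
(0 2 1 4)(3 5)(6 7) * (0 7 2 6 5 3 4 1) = (0 6 2)(4 7 5)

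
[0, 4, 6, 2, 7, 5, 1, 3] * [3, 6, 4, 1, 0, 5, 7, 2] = [3, 0, 7, 4, 2, 5, 6, 1]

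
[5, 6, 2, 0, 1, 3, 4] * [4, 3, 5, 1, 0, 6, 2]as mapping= [0→6, 1→2, 2→5, 3→4, 4→3, 5→1, 6→0]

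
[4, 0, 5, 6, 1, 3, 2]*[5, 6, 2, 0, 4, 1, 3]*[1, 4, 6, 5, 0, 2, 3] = [0, 2, 4, 5, 3, 1, 6]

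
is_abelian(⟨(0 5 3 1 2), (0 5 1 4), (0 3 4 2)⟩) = no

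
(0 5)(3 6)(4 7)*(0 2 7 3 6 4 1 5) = (1 5 2 7)(3 4)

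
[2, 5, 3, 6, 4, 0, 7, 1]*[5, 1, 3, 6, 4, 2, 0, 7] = [3, 2, 6, 0, 4, 5, 7, 1]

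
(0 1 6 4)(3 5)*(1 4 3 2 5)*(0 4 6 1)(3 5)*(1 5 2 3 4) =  (0 6 2 4 1 5 3)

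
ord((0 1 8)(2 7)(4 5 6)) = 6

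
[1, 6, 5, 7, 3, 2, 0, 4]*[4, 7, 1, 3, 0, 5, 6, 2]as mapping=[0→7, 1→6, 2→5, 3→2, 4→3, 5→1, 6→4, 7→0]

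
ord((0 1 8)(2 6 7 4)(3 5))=12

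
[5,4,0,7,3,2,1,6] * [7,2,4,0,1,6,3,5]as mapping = [0→6,1→1,2→7,3→5,4→0,5→4,6→2,7→3]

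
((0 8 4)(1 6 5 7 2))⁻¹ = (0 4 8)(1 2 7 5 6)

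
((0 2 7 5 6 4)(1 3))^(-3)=(0 5)(1 3)(2 6)(4 7)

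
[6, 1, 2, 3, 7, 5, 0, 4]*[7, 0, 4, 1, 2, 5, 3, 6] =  [3, 0, 4, 1, 6, 5, 7, 2]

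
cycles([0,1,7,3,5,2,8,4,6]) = (2 7 4 5)(6 8)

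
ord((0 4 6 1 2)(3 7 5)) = 15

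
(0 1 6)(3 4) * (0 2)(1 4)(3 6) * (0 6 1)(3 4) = (0 3)(1 4)(2 6)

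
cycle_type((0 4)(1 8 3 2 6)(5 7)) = 2^2.5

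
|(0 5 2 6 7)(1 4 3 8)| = 20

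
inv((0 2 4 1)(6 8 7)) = (0 1 4 2)(6 7 8)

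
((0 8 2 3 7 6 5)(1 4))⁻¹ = (0 5 6 7 3 2 8)(1 4)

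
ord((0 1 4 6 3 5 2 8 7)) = 9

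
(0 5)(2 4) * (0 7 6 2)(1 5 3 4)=(0 3 4)(1 5 7 6 2)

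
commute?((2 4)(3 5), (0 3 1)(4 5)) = no:(2 4)(3 5) * (0 3 1)(4 5) = (0 3 4 2 5 1), (0 3 1)(4 5) * (2 4)(3 5) = (0 5 2 4 3 1)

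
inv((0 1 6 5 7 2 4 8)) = (0 8 4 2 7 5 6 1)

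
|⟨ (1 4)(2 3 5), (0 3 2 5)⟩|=48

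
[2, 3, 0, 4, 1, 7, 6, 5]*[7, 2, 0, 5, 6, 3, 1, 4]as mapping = [0→0, 1→5, 2→7, 3→6, 4→2, 5→4, 6→1, 7→3]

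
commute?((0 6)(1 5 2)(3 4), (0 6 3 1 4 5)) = no:(0 6)(1 5 2)(3 4) * (0 6 3 1 4 5) = (0 3 5 2 4 1), (0 6 3 1 4 5) * (0 6)(1 5 2)(3 4) = (1 3 5 6 4 2)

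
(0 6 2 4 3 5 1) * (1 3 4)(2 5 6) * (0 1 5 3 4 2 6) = (0 6 3)(2 5 4)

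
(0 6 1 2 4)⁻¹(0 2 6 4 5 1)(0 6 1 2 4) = (0 5 2 6 4 1)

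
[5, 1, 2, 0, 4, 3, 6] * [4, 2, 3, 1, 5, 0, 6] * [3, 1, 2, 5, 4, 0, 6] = [3, 2, 5, 4, 0, 1, 6]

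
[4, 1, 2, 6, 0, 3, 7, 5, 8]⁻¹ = [4, 1, 2, 5, 0, 7, 3, 6, 8]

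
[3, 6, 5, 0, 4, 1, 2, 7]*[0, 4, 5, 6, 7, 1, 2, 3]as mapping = [0→6, 1→2, 2→1, 3→0, 4→7, 5→4, 6→5, 7→3]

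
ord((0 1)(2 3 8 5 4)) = 10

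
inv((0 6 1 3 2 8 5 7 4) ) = (0 4 7 5 8 2 3 1 6) 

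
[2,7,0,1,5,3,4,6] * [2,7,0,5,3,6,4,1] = [0,1,2,7,6,5,3,4]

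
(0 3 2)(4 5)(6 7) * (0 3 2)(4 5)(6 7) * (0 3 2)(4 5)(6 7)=(4 5)(6 7)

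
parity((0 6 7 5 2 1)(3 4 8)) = odd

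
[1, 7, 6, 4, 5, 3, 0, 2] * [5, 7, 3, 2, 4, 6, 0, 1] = [7, 1, 0, 4, 6, 2, 5, 3]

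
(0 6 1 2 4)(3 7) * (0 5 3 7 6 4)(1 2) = (0 4 5 3 6 2)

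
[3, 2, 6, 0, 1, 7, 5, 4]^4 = [0, 7, 4, 3, 5, 2, 1, 6]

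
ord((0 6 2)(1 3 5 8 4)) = 15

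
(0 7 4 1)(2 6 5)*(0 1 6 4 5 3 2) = (0 7 5)(2 4 6 3)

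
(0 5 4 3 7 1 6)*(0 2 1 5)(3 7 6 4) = (1 4 7 5 3 6 2)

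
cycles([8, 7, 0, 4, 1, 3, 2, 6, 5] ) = (0 8 5 3 4 1 7 6 2)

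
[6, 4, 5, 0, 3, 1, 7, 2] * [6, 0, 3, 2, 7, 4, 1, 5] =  [1, 7, 4, 6, 2, 0, 5, 3]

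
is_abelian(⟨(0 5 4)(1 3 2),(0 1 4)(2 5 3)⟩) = no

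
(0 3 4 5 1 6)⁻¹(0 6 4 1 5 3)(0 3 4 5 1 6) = (0 5 6 1 4 3)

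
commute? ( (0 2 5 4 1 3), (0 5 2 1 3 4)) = no: (0 2 5 4 1 3)*(0 5 2 1 3 4) = (0 1 4 3 5), (0 5 2 1 3 4)*(0 2 5 4 1 3) = (0 4 2 3 1)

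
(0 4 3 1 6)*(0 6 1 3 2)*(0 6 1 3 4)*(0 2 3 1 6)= (0 2)(3 4)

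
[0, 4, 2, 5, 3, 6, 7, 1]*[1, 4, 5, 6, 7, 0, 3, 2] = [1, 7, 5, 0, 6, 3, 2, 4]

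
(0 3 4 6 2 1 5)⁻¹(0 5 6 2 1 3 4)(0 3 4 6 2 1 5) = (0 2 1 5 4 6 3)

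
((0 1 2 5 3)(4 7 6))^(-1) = (0 3 5 2 1)(4 6 7)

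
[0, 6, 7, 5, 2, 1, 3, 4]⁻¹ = [0, 5, 4, 6, 7, 3, 1, 2]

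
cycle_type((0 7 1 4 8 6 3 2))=8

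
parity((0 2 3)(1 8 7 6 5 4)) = odd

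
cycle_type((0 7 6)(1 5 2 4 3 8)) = 3.6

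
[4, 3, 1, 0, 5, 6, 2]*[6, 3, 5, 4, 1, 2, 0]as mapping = [0→1, 1→4, 2→3, 3→6, 4→2, 5→0, 6→5]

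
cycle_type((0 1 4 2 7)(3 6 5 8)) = 4.5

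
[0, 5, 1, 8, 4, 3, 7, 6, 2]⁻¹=[0, 2, 8, 5, 4, 1, 7, 6, 3]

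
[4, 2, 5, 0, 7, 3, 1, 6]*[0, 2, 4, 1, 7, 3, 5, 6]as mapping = [0→7, 1→4, 2→3, 3→0, 4→6, 5→1, 6→2, 7→5]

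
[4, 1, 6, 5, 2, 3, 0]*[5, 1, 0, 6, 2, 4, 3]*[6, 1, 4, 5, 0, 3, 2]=[4, 1, 5, 0, 6, 2, 3]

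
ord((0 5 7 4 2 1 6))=7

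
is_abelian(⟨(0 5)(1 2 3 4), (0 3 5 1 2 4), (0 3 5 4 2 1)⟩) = no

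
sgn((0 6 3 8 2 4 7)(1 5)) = -1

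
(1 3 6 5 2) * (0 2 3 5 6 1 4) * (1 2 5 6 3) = (0 5 1 6 3 2 4)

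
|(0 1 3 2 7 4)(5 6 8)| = 6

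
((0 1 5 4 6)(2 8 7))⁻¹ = (0 6 4 5 1)(2 7 8)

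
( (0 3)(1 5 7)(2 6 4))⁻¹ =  (0 3)(1 7 5)(2 4 6)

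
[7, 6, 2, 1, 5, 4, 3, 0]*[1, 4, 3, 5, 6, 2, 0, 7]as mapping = [0→7, 1→0, 2→3, 3→4, 4→2, 5→6, 6→5, 7→1]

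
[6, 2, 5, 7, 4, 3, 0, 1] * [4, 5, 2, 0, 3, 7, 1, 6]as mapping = [0→1, 1→2, 2→7, 3→6, 4→3, 5→0, 6→4, 7→5]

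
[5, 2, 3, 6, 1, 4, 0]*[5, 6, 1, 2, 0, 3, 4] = [3, 1, 2, 4, 6, 0, 5]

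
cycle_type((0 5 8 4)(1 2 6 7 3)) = 4.5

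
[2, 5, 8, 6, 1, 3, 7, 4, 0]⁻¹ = [8, 4, 0, 5, 7, 1, 3, 6, 2]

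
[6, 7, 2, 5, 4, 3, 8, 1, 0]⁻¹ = [8, 7, 2, 5, 4, 3, 0, 1, 6]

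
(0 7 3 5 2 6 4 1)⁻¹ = (0 1 4 6 2 5 3 7)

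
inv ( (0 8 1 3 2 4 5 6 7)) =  (0 7 6 5 4 2 3 1 8)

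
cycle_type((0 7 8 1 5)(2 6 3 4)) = 4.5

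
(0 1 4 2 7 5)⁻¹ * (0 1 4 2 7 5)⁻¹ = (0 7 4)(1 5 2)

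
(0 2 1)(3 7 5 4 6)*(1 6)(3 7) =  (0 2 6 7 5 4 1)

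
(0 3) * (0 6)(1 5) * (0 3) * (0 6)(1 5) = (0 6 3)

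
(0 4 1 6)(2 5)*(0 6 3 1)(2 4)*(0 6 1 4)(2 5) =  (0 5)(1 3 4 6)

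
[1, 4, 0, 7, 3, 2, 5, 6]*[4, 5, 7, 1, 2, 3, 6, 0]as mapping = [0→5, 1→2, 2→4, 3→0, 4→1, 5→7, 6→3, 7→6]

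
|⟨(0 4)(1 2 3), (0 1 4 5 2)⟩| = 720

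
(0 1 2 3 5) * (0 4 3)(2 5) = (0 1 5 4 3 2)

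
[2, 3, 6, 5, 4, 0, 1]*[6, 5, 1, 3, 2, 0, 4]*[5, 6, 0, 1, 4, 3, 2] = [6, 1, 4, 5, 0, 2, 3]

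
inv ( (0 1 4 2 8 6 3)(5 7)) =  (0 3 6 8 2 4 1)(5 7)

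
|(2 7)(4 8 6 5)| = 4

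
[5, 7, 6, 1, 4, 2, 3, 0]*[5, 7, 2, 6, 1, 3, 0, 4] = [3, 4, 0, 7, 1, 2, 6, 5]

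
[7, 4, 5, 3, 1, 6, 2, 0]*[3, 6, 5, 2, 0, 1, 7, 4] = [4, 0, 1, 2, 6, 7, 5, 3]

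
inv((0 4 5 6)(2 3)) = (0 6 5 4)(2 3)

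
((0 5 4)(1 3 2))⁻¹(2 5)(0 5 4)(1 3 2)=(1 4)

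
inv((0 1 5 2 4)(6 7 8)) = (0 4 2 5 1)(6 8 7)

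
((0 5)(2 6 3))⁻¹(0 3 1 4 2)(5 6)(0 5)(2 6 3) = (0 3)(1 4 6 5 2)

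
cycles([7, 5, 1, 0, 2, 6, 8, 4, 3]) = (0 7 4 2 1 5 6 8 3)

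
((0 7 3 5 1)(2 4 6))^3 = (0 5 7 1 3)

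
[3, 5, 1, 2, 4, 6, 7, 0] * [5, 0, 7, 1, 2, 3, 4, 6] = [1, 3, 0, 7, 2, 4, 6, 5]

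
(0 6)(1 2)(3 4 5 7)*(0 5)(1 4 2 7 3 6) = (0 1 7 6 5 3 2 4)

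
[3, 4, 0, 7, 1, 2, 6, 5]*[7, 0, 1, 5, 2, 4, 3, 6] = [5, 2, 7, 6, 0, 1, 3, 4]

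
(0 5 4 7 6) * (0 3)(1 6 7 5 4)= (0 4 5 1 6 3)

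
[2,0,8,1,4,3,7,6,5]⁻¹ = [1,3,0,5,4,8,7,6,2]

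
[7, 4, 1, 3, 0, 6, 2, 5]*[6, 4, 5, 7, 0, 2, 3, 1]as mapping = [0→1, 1→0, 2→4, 3→7, 4→6, 5→3, 6→5, 7→2]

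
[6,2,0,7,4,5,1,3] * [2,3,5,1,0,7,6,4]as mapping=[0→6,1→5,2→2,3→4,4→0,5→7,6→3,7→1]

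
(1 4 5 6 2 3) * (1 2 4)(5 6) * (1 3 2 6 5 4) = (1 3 6)(4 5)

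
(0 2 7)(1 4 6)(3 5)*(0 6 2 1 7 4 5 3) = (0 1 5)(2 4)(6 7)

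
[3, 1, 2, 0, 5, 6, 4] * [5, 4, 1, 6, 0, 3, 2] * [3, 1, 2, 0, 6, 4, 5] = [5, 6, 1, 4, 0, 2, 3]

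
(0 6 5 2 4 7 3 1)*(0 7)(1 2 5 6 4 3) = (0 4)(1 7)(2 3)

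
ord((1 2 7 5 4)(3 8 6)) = 15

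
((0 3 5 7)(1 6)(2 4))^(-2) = (0 5)(3 7)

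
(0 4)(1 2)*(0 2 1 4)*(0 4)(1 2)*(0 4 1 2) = (0 1)(2 4)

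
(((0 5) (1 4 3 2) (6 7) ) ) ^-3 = (0 5) (1 4 3 2) (6 7) 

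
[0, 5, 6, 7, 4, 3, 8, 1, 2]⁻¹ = [0, 7, 8, 5, 4, 1, 2, 3, 6]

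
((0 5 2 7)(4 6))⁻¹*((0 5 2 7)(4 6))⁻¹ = (0 2)(5 7)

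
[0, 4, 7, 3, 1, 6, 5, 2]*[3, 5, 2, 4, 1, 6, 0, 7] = [3, 1, 7, 4, 5, 0, 6, 2]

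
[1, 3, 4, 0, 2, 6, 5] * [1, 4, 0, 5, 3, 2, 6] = [4, 5, 3, 1, 0, 6, 2]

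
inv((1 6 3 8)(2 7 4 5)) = (1 8 3 6)(2 5 4 7)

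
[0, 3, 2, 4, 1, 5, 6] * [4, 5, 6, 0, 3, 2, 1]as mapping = [0→4, 1→0, 2→6, 3→3, 4→5, 5→2, 6→1]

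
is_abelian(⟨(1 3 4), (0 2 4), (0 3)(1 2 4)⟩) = no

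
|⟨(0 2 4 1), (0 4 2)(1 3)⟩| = 120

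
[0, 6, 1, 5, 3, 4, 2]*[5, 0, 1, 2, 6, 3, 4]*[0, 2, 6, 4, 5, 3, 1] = [3, 5, 0, 4, 6, 1, 2]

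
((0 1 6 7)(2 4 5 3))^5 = (0 1 6 7)(2 4 5 3)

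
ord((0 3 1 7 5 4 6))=7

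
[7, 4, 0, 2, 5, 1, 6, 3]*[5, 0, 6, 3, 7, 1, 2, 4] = [4, 7, 5, 6, 1, 0, 2, 3]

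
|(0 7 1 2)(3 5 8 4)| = 4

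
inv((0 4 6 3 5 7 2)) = (0 2 7 5 3 6 4)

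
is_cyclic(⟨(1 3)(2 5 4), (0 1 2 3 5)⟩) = no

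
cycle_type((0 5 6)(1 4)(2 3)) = 2^2.3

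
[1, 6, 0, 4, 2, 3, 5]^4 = [3, 4, 5, 1, 6, 0, 2]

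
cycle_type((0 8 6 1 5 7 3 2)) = 8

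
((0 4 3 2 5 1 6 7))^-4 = (0 5)(1 4)(2 7)(3 6)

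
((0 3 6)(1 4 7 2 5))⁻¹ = (0 6 3)(1 5 2 7 4)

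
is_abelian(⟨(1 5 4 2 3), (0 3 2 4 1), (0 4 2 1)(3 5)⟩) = no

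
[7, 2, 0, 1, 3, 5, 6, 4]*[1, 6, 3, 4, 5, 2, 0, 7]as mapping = [0→7, 1→3, 2→1, 3→6, 4→4, 5→2, 6→0, 7→5]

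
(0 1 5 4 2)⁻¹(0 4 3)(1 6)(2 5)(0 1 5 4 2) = (0 4)(1 2 3)(5 6)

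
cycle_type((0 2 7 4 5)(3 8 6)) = 3.5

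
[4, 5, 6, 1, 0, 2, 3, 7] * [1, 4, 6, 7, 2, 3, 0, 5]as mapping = [0→2, 1→3, 2→0, 3→4, 4→1, 5→6, 6→7, 7→5]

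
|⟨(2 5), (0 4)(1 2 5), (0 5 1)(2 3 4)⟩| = 720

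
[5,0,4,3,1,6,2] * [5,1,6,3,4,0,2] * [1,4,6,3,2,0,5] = [1,0,2,3,4,6,5]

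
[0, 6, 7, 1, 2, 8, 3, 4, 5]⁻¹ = [0, 3, 4, 6, 7, 8, 1, 2, 5]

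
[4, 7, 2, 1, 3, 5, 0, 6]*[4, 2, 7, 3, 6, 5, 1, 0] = [6, 0, 7, 2, 3, 5, 4, 1]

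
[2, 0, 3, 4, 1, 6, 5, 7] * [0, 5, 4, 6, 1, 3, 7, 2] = [4, 0, 6, 1, 5, 7, 3, 2]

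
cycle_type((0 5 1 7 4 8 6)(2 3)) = 2.7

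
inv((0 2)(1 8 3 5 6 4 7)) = (0 2)(1 7 4 6 5 3 8)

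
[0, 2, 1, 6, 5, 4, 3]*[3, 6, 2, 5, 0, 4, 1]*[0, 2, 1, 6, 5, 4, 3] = [6, 1, 3, 2, 5, 0, 4]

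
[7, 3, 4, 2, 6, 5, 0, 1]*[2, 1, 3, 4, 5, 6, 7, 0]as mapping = [0→0, 1→4, 2→5, 3→3, 4→7, 5→6, 6→2, 7→1]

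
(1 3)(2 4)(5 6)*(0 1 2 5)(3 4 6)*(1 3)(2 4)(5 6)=(0 3 4 6)(1 2 5)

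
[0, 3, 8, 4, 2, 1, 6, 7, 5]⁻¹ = [0, 5, 4, 1, 3, 8, 6, 7, 2]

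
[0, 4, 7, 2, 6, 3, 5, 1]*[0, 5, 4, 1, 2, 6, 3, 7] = [0, 2, 7, 4, 3, 1, 6, 5]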